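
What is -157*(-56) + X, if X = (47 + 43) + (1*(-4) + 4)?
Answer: 8882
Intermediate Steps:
X = 90 (X = 90 + (-4 + 4) = 90 + 0 = 90)
-157*(-56) + X = -157*(-56) + 90 = 8792 + 90 = 8882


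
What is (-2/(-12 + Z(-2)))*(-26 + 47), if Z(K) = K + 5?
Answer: 14/3 ≈ 4.6667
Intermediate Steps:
Z(K) = 5 + K
(-2/(-12 + Z(-2)))*(-26 + 47) = (-2/(-12 + (5 - 2)))*(-26 + 47) = (-2/(-12 + 3))*21 = (-2/(-9))*21 = -⅑*(-2)*21 = (2/9)*21 = 14/3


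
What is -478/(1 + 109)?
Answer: -239/55 ≈ -4.3455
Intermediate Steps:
-478/(1 + 109) = -478/110 = (1/110)*(-478) = -239/55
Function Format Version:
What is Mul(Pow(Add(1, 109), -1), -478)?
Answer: Rational(-239, 55) ≈ -4.3455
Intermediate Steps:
Mul(Pow(Add(1, 109), -1), -478) = Mul(Pow(110, -1), -478) = Mul(Rational(1, 110), -478) = Rational(-239, 55)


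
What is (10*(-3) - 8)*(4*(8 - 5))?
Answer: -456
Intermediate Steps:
(10*(-3) - 8)*(4*(8 - 5)) = (-30 - 8)*(4*3) = -38*12 = -456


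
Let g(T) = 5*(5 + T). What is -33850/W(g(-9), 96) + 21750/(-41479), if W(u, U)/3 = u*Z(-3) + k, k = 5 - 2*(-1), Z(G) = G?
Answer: -1408435900/8337279 ≈ -168.93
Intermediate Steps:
k = 7 (k = 5 + 2 = 7)
g(T) = 25 + 5*T
W(u, U) = 21 - 9*u (W(u, U) = 3*(u*(-3) + 7) = 3*(-3*u + 7) = 3*(7 - 3*u) = 21 - 9*u)
-33850/W(g(-9), 96) + 21750/(-41479) = -33850/(21 - 9*(25 + 5*(-9))) + 21750/(-41479) = -33850/(21 - 9*(25 - 45)) + 21750*(-1/41479) = -33850/(21 - 9*(-20)) - 21750/41479 = -33850/(21 + 180) - 21750/41479 = -33850/201 - 21750/41479 = -1408435900/8337279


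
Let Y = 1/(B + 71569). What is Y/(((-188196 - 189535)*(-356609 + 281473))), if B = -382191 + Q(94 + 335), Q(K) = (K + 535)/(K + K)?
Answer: -429/3781974813316420096 ≈ -1.1343e-16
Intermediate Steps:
Q(K) = (535 + K)/(2*K) (Q(K) = (535 + K)/((2*K)) = (535 + K)*(1/(2*K)) = (535 + K)/(2*K))
B = -163959457/429 (B = -382191 + (535 + (94 + 335))/(2*(94 + 335)) = -382191 + (½)*(535 + 429)/429 = -382191 + (½)*(1/429)*964 = -382191 + 482/429 = -163959457/429 ≈ -3.8219e+5)
Y = -429/133256356 (Y = 1/(-163959457/429 + 71569) = 1/(-133256356/429) = -429/133256356 ≈ -3.2194e-6)
Y/(((-188196 - 189535)*(-356609 + 281473))) = -429*1/((-356609 + 281473)*(-188196 - 189535))/133256356 = -429/(133256356*((-377731*(-75136)))) = -429/133256356/28381196416 = -429/133256356*1/28381196416 = -429/3781974813316420096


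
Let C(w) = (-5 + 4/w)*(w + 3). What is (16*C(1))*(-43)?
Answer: 2752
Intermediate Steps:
C(w) = (-5 + 4/w)*(3 + w)
(16*C(1))*(-43) = (16*(-11 - 5*1 + 12/1))*(-43) = (16*(-11 - 5 + 12*1))*(-43) = (16*(-11 - 5 + 12))*(-43) = (16*(-4))*(-43) = -64*(-43) = 2752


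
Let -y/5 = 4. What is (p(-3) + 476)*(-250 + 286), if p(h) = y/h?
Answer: 17376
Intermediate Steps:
y = -20 (y = -5*4 = -20)
p(h) = -20/h
(p(-3) + 476)*(-250 + 286) = (-20/(-3) + 476)*(-250 + 286) = (-20*(-⅓) + 476)*36 = (20/3 + 476)*36 = (1448/3)*36 = 17376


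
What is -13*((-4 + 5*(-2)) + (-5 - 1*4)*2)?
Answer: 416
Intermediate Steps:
-13*((-4 + 5*(-2)) + (-5 - 1*4)*2) = -13*((-4 - 10) + (-5 - 4)*2) = -13*(-14 - 9*2) = -13*(-14 - 18) = -13*(-32) = 416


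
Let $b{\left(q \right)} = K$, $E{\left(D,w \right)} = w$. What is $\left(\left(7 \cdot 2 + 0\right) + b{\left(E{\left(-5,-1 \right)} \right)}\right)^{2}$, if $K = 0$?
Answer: $196$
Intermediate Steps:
$b{\left(q \right)} = 0$
$\left(\left(7 \cdot 2 + 0\right) + b{\left(E{\left(-5,-1 \right)} \right)}\right)^{2} = \left(\left(7 \cdot 2 + 0\right) + 0\right)^{2} = \left(\left(14 + 0\right) + 0\right)^{2} = \left(14 + 0\right)^{2} = 14^{2} = 196$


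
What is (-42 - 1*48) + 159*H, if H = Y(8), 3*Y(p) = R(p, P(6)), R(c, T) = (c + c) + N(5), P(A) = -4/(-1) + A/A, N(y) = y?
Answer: 1023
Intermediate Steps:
P(A) = 5 (P(A) = -4*(-1) + 1 = 4 + 1 = 5)
R(c, T) = 5 + 2*c (R(c, T) = (c + c) + 5 = 2*c + 5 = 5 + 2*c)
Y(p) = 5/3 + 2*p/3 (Y(p) = (5 + 2*p)/3 = 5/3 + 2*p/3)
H = 7 (H = 5/3 + (⅔)*8 = 5/3 + 16/3 = 7)
(-42 - 1*48) + 159*H = (-42 - 1*48) + 159*7 = (-42 - 48) + 1113 = -90 + 1113 = 1023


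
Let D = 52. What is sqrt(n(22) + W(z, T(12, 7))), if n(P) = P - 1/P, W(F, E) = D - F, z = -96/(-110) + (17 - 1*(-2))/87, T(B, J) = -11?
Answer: sqrt(6673189710)/9570 ≈ 8.5360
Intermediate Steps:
z = 5221/4785 (z = -96*(-1/110) + (17 + 2)*(1/87) = 48/55 + 19*(1/87) = 48/55 + 19/87 = 5221/4785 ≈ 1.0911)
W(F, E) = 52 - F
sqrt(n(22) + W(z, T(12, 7))) = sqrt((22 - 1/22) + (52 - 1*5221/4785)) = sqrt((22 - 1*1/22) + (52 - 5221/4785)) = sqrt((22 - 1/22) + 243599/4785) = sqrt(483/22 + 243599/4785) = sqrt(697303/9570) = sqrt(6673189710)/9570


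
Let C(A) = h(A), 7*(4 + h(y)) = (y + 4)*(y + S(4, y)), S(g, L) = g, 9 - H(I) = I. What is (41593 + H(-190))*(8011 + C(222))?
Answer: 4476968000/7 ≈ 6.3957e+8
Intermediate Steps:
H(I) = 9 - I
h(y) = -4 + (4 + y)²/7 (h(y) = -4 + ((y + 4)*(y + 4))/7 = -4 + ((4 + y)*(4 + y))/7 = -4 + (4 + y)²/7)
C(A) = -12/7 + A²/7 + 8*A/7
(41593 + H(-190))*(8011 + C(222)) = (41593 + (9 - 1*(-190)))*(8011 + (-12/7 + (⅐)*222² + (8/7)*222)) = (41593 + (9 + 190))*(8011 + (-12/7 + (⅐)*49284 + 1776/7)) = (41593 + 199)*(8011 + (-12/7 + 49284/7 + 1776/7)) = 41792*(8011 + 51048/7) = 41792*(107125/7) = 4476968000/7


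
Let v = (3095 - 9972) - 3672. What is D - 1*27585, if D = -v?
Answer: -17036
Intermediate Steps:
v = -10549 (v = -6877 - 3672 = -10549)
D = 10549 (D = -1*(-10549) = 10549)
D - 1*27585 = 10549 - 1*27585 = 10549 - 27585 = -17036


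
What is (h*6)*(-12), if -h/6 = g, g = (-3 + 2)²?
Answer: 432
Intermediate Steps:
g = 1 (g = (-1)² = 1)
h = -6 (h = -6*1 = -6)
(h*6)*(-12) = -6*6*(-12) = -36*(-12) = 432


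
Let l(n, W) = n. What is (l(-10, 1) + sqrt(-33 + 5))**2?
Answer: 72 - 40*I*sqrt(7) ≈ 72.0 - 105.83*I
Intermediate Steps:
(l(-10, 1) + sqrt(-33 + 5))**2 = (-10 + sqrt(-33 + 5))**2 = (-10 + sqrt(-28))**2 = (-10 + 2*I*sqrt(7))**2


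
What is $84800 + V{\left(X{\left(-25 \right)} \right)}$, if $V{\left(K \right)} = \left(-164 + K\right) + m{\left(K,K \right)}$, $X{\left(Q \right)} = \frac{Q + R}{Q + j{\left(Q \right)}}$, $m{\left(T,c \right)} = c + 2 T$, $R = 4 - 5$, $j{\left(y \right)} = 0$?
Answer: $\frac{2116004}{25} \approx 84640.0$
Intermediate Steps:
$R = -1$ ($R = 4 - 5 = -1$)
$X{\left(Q \right)} = \frac{-1 + Q}{Q}$ ($X{\left(Q \right)} = \frac{Q - 1}{Q + 0} = \frac{-1 + Q}{Q}$)
$V{\left(K \right)} = -164 + 4 K$ ($V{\left(K \right)} = \left(-164 + K\right) + \left(K + 2 K\right) = \left(-164 + K\right) + 3 K = -164 + 4 K$)
$84800 + V{\left(X{\left(-25 \right)} \right)} = 84800 - \left(164 - 4 \frac{-1 - 25}{-25}\right) = 84800 - \left(164 - 4 \left(\left(- \frac{1}{25}\right) \left(-26\right)\right)\right) = 84800 + \left(-164 + 4 \cdot \frac{26}{25}\right) = 84800 + \left(-164 + \frac{104}{25}\right) = 84800 - \frac{3996}{25} = \frac{2116004}{25}$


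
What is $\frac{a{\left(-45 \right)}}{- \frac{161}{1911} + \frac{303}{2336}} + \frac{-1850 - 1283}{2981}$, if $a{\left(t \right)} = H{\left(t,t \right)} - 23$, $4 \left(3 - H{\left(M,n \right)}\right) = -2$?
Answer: $- \frac{37161638579}{86422171} \approx -430.0$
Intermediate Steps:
$H{\left(M,n \right)} = \frac{7}{2}$ ($H{\left(M,n \right)} = 3 - - \frac{1}{2} = 3 + \frac{1}{2} = \frac{7}{2}$)
$a{\left(t \right)} = - \frac{39}{2}$ ($a{\left(t \right)} = \frac{7}{2} - 23 = - \frac{39}{2}$)
$\frac{a{\left(-45 \right)}}{- \frac{161}{1911} + \frac{303}{2336}} + \frac{-1850 - 1283}{2981} = - \frac{39}{2 \left(- \frac{161}{1911} + \frac{303}{2336}\right)} + \frac{-1850 - 1283}{2981} = - \frac{39}{2 \left(\left(-161\right) \frac{1}{1911} + 303 \cdot \frac{1}{2336}\right)} + \left(-1850 - 1283\right) \frac{1}{2981} = - \frac{39}{2 \left(- \frac{23}{273} + \frac{303}{2336}\right)} - \frac{3133}{2981} = - \frac{39}{2 \cdot \frac{28991}{637728}} - \frac{3133}{2981} = \left(- \frac{39}{2}\right) \frac{637728}{28991} - \frac{3133}{2981} = - \frac{12435696}{28991} - \frac{3133}{2981} = - \frac{37161638579}{86422171}$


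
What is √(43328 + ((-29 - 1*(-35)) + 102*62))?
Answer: √49658 ≈ 222.84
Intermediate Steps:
√(43328 + ((-29 - 1*(-35)) + 102*62)) = √(43328 + ((-29 + 35) + 6324)) = √(43328 + (6 + 6324)) = √(43328 + 6330) = √49658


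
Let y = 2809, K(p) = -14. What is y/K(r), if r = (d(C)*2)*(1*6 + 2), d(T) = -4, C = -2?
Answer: -2809/14 ≈ -200.64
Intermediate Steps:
r = -64 (r = (-4*2)*(1*6 + 2) = -8*(6 + 2) = -8*8 = -64)
y/K(r) = 2809/(-14) = 2809*(-1/14) = -2809/14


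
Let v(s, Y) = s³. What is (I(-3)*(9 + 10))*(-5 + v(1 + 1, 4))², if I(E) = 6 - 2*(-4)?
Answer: 2394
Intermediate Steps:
I(E) = 14 (I(E) = 6 + 8 = 14)
(I(-3)*(9 + 10))*(-5 + v(1 + 1, 4))² = (14*(9 + 10))*(-5 + (1 + 1)³)² = (14*19)*(-5 + 2³)² = 266*(-5 + 8)² = 266*3² = 266*9 = 2394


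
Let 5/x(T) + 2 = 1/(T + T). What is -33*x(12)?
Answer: 3960/47 ≈ 84.255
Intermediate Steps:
x(T) = 5/(-2 + 1/(2*T)) (x(T) = 5/(-2 + 1/(T + T)) = 5/(-2 + 1/(2*T)))
-33*x(12) = -(-330)*12/(-1 + 4*12) = -(-330)*12/(-1 + 48) = -(-330)*12/47 = -33*(-120/47) = 3960/47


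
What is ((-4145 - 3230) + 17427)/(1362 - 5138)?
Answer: -2513/944 ≈ -2.6621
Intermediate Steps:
((-4145 - 3230) + 17427)/(1362 - 5138) = (-7375 + 17427)/(-3776) = 10052*(-1/3776) = -2513/944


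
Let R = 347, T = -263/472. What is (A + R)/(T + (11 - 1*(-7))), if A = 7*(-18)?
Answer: 104312/8233 ≈ 12.670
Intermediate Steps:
A = -126
T = -263/472 (T = -263*1/472 = -263/472 ≈ -0.55720)
(A + R)/(T + (11 - 1*(-7))) = (-126 + 347)/(-263/472 + (11 - 1*(-7))) = 221/(-263/472 + (11 + 7)) = 221/(-263/472 + 18) = 221/(8233/472) = 221*(472/8233) = 104312/8233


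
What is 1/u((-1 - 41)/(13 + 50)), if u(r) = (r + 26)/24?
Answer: 18/19 ≈ 0.94737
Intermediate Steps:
u(r) = 13/12 + r/24 (u(r) = (26 + r)*(1/24) = 13/12 + r/24)
1/u((-1 - 41)/(13 + 50)) = 1/(13/12 + ((-1 - 41)/(13 + 50))/24) = 1/(13/12 + (-42/63)/24) = 1/(13/12 + (-42*1/63)/24) = 1/(13/12 + (1/24)*(-⅔)) = 1/(13/12 - 1/36) = 1/(19/18) = 18/19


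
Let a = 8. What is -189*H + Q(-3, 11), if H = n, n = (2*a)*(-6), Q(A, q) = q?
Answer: 18155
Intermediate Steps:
n = -96 (n = (2*8)*(-6) = 16*(-6) = -96)
H = -96
-189*H + Q(-3, 11) = -189*(-96) + 11 = 18144 + 11 = 18155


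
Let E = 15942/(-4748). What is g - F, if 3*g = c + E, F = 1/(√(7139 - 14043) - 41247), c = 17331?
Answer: 23328425790983511/4038938221462 + 2*I*√1726/1701321913 ≈ 5775.9 + 4.8839e-8*I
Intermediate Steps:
E = -7971/2374 (E = 15942*(-1/4748) = -7971/2374 ≈ -3.3576)
F = 1/(-41247 + 2*I*√1726) (F = 1/(√(-6904) - 41247) = 1/(2*I*√1726 - 41247) = 1/(-41247 + 2*I*√1726) ≈ -2.4244e-5 - 4.884e-8*I)
g = 13711941/2374 (g = (17331 - 7971/2374)/3 = (⅓)*(41135823/2374) = 13711941/2374 ≈ 5775.9)
g - F = 13711941/2374 - (-41247/1701321913 - 2*I*√1726/1701321913) = 13711941/2374 + (41247/1701321913 + 2*I*√1726/1701321913) = 23328425790983511/4038938221462 + 2*I*√1726/1701321913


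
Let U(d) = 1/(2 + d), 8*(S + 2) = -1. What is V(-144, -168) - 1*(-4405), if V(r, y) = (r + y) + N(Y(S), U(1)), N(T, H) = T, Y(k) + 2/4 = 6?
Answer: 8197/2 ≈ 4098.5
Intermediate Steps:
S = -17/8 (S = -2 + (⅛)*(-1) = -2 - ⅛ = -17/8 ≈ -2.1250)
Y(k) = 11/2 (Y(k) = -½ + 6 = 11/2)
V(r, y) = 11/2 + r + y (V(r, y) = (r + y) + 11/2 = 11/2 + r + y)
V(-144, -168) - 1*(-4405) = (11/2 - 144 - 168) - 1*(-4405) = -613/2 + 4405 = 8197/2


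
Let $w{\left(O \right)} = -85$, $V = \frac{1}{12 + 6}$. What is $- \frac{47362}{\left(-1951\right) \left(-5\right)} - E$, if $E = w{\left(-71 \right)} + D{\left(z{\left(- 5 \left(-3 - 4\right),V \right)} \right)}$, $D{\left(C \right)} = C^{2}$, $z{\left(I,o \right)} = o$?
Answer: $\frac{253297657}{3160620} \approx 80.142$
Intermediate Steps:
$V = \frac{1}{18} \approx 0.055556$
$E = - \frac{27539}{324}$ ($E = -85 + \left(\frac{1}{18}\right)^{2} = -85 + \frac{1}{324} = - \frac{27539}{324} \approx -84.997$)
$- \frac{47362}{\left(-1951\right) \left(-5\right)} - E = - \frac{47362}{\left(-1951\right) \left(-5\right)} - - \frac{27539}{324} = - \frac{47362}{9755} + \frac{27539}{324} = \frac{253297657}{3160620}$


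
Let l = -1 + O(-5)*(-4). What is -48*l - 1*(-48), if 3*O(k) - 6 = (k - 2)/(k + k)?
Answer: 2624/5 ≈ 524.80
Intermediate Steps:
O(k) = 2 + (-2 + k)/(6*k) (O(k) = 2 + ((k - 2)/(k + k))/3 = 2 + ((-2 + k)/((2*k)))/3 = 2 + ((-2 + k)*(1/(2*k)))/3 = 2 + ((-2 + k)/(2*k))/3 = 2 + (-2 + k)/(6*k))
l = -149/15 (l = -1 + ((⅙)*(-2 + 13*(-5))/(-5))*(-4) = -1 + ((⅙)*(-⅕)*(-2 - 65))*(-4) = -1 + ((⅙)*(-⅕)*(-67))*(-4) = -1 + (67/30)*(-4) = -1 - 134/15 = -149/15 ≈ -9.9333)
-48*l - 1*(-48) = -48*(-149/15) - 1*(-48) = 2384/5 + 48 = 2624/5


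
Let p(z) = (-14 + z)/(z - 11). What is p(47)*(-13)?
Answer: -143/12 ≈ -11.917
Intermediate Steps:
p(z) = (-14 + z)/(-11 + z)
p(47)*(-13) = ((-14 + 47)/(-11 + 47))*(-13) = (33/36)*(-13) = ((1/36)*33)*(-13) = (11/12)*(-13) = -143/12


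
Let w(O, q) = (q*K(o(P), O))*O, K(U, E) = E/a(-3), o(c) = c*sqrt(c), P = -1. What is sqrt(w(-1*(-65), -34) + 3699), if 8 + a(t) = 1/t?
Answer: sqrt(20937) ≈ 144.70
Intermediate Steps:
o(c) = c**(3/2)
a(t) = -8 + 1/t
K(U, E) = -3*E/25 (K(U, E) = E/(-8 + 1/(-3)) = E/(-8 - 1/3) = E/(-25/3) = E*(-3/25) = -3*E/25)
w(O, q) = -3*q*O**2/25 (w(O, q) = (q*(-3*O/25))*O = (-3*O*q/25)*O = -3*q*O**2/25)
sqrt(w(-1*(-65), -34) + 3699) = sqrt(-3/25*(-34)*(-1*(-65))**2 + 3699) = sqrt(-3/25*(-34)*65**2 + 3699) = sqrt(-3/25*(-34)*4225 + 3699) = sqrt(17238 + 3699) = sqrt(20937)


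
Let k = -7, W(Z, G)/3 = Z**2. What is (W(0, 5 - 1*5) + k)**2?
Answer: 49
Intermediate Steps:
W(Z, G) = 3*Z**2
(W(0, 5 - 1*5) + k)**2 = (3*0**2 - 7)**2 = (3*0 - 7)**2 = (0 - 7)**2 = (-7)**2 = 49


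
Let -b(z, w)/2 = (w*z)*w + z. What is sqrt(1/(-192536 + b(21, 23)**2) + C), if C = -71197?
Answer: I*sqrt(4366814821971176086962)/247657532 ≈ 266.83*I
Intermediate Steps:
b(z, w) = -2*z - 2*z*w**2 (b(z, w) = -2*((w*z)*w + z) = -2*(z*w**2 + z) = -2*(z + z*w**2) = -2*z - 2*z*w**2)
sqrt(1/(-192536 + b(21, 23)**2) + C) = sqrt(1/(-192536 + (-2*21*(1 + 23**2))**2) - 71197) = sqrt(1/(-192536 + (-2*21*(1 + 529))**2) - 71197) = sqrt(1/(-192536 + (-2*21*530)**2) - 71197) = sqrt(1/(-192536 + (-22260)**2) - 71197) = sqrt(1/(-192536 + 495507600) - 71197) = sqrt(1/495315064 - 71197) = sqrt(-35264946611607/495315064) = I*sqrt(4366814821971176086962)/247657532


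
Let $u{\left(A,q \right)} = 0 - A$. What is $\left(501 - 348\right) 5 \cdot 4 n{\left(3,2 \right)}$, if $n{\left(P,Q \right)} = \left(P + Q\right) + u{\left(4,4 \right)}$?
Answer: $3060$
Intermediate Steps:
$u{\left(A,q \right)} = - A$
$n{\left(P,Q \right)} = -4 + P + Q$ ($n{\left(P,Q \right)} = \left(P + Q\right) - 4 = -4 + P + Q$)
$\left(501 - 348\right) 5 \cdot 4 n{\left(3,2 \right)} = \left(501 - 348\right) 5 \cdot 4 \left(-4 + 3 + 2\right) = 153 \cdot 20 \cdot 1 = 153 \cdot 20 = 3060$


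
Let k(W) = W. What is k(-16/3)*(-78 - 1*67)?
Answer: 2320/3 ≈ 773.33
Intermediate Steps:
k(-16/3)*(-78 - 1*67) = (-16/3)*(-78 - 1*67) = (-16*⅓)*(-78 - 67) = -16/3*(-145) = 2320/3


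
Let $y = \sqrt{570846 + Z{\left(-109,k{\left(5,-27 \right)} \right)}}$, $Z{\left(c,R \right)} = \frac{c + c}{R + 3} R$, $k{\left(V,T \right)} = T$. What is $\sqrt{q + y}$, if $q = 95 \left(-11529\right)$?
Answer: $\frac{\sqrt{-4381020 + 2 \sqrt{2282403}}}{2} \approx 1046.2 i$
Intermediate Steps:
$Z{\left(c,R \right)} = \frac{2 R c}{3 + R}$ ($Z{\left(c,R \right)} = \frac{2 c}{3 + R} R = \frac{2 R c}{3 + R}$)
$y = \frac{\sqrt{2282403}}{2}$ ($y = \sqrt{570846 + 2 \left(-27\right) \left(-109\right) \frac{1}{3 - 27}} = \sqrt{570846 + 2 \left(-27\right) \left(-109\right) \frac{1}{-24}} = \sqrt{570846 + 2 \left(-27\right) \left(-109\right) \left(- \frac{1}{24}\right)} = \sqrt{570846 - \frac{981}{4}} = \sqrt{\frac{2282403}{4}} = \frac{\sqrt{2282403}}{2} \approx 755.38$)
$q = -1095255$
$\sqrt{q + y} = \sqrt{-1095255 + \frac{\sqrt{2282403}}{2}}$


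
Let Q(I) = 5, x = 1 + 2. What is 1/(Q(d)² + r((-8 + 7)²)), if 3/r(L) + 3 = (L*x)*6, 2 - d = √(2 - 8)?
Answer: 5/126 ≈ 0.039683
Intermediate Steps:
x = 3
d = 2 - I*√6 (d = 2 - √(2 - 8) = 2 - √(-6) = 2 - I*√6 ≈ 2.0 - 2.4495*I)
r(L) = 3/(-3 + 18*L) (r(L) = 3/(-3 + (L*3)*6) = 3/(-3 + (3*L)*6) = 3/(-3 + 18*L))
1/(Q(d)² + r((-8 + 7)²)) = 1/(5² + 1/(-1 + 6*(-8 + 7)²)) = 1/(25 + 1/(-1 + 6*(-1)²)) = 1/(25 + 1/(-1 + 6*1)) = 1/(25 + 1/(-1 + 6)) = 1/(25 + 1/5) = 1/(25 + ⅕) = 1/(126/5) = 5/126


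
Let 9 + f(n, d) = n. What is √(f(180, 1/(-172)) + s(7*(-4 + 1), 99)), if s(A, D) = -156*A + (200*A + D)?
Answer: I*√654 ≈ 25.573*I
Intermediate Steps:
f(n, d) = -9 + n
s(A, D) = D + 44*A (s(A, D) = -156*A + (D + 200*A) = D + 44*A)
√(f(180, 1/(-172)) + s(7*(-4 + 1), 99)) = √((-9 + 180) + (99 + 44*(7*(-4 + 1)))) = √(171 + (99 + 44*(7*(-3)))) = √(171 + (99 + 44*(-21))) = √(171 + (99 - 924)) = √(171 - 825) = √(-654) = I*√654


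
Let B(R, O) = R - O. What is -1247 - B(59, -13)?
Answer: -1319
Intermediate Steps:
-1247 - B(59, -13) = -1247 - (59 - 1*(-13)) = -1247 - (59 + 13) = -1247 - 1*72 = -1247 - 72 = -1319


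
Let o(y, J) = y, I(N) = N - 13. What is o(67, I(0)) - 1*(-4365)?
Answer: 4432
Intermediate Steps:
I(N) = -13 + N
o(67, I(0)) - 1*(-4365) = 67 - 1*(-4365) = 67 + 4365 = 4432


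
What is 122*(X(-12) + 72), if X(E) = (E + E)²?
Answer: 79056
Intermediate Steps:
X(E) = 4*E² (X(E) = (2*E)² = 4*E²)
122*(X(-12) + 72) = 122*(4*(-12)² + 72) = 122*(4*144 + 72) = 122*(576 + 72) = 122*648 = 79056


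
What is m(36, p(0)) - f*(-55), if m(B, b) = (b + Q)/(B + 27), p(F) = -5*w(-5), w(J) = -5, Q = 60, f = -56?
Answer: -193955/63 ≈ -3078.7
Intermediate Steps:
p(F) = 25 (p(F) = -5*(-5) = 25)
m(B, b) = (60 + b)/(27 + B) (m(B, b) = (b + 60)/(B + 27) = (60 + b)/(27 + B))
m(36, p(0)) - f*(-55) = (60 + 25)/(27 + 36) - (-56)*(-55) = 85/63 - 1*3080 = (1/63)*85 - 3080 = 85/63 - 3080 = -193955/63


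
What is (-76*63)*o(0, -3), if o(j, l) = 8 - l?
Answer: -52668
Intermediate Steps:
(-76*63)*o(0, -3) = (-76*63)*(8 - 1*(-3)) = -4788*(8 + 3) = -4788*11 = -52668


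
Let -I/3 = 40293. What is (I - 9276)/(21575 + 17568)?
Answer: -130155/39143 ≈ -3.3251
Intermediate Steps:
I = -120879 (I = -3*40293 = -120879)
(I - 9276)/(21575 + 17568) = (-120879 - 9276)/(21575 + 17568) = -130155/39143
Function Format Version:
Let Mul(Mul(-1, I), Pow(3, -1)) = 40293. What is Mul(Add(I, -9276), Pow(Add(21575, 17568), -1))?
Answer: Rational(-130155, 39143) ≈ -3.3251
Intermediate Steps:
I = -120879 (I = Mul(-3, 40293) = -120879)
Mul(Add(I, -9276), Pow(Add(21575, 17568), -1)) = Mul(Add(-120879, -9276), Pow(Add(21575, 17568), -1)) = Mul(-130155, Pow(39143, -1)) = Mul(-130155, Rational(1, 39143)) = Rational(-130155, 39143)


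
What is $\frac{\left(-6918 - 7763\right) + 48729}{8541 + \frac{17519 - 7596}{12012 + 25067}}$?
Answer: $\frac{631232896}{158350831} \approx 3.9863$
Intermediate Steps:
$\frac{\left(-6918 - 7763\right) + 48729}{8541 + \frac{17519 - 7596}{12012 + 25067}} = \frac{-14681 + 48729}{8541 + \frac{17519 + \left(-11982 + 4386\right)}{37079}} = \frac{34048}{8541 + \left(17519 - 7596\right) \frac{1}{37079}} = \frac{34048}{8541 + 9923 \cdot \frac{1}{37079}} = \frac{34048}{8541 + \frac{9923}{37079}} = \frac{34048}{\frac{316701662}{37079}} = 34048 \cdot \frac{37079}{316701662} = \frac{631232896}{158350831}$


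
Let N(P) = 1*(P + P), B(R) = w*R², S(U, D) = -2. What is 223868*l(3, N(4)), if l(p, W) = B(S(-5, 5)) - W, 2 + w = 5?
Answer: 895472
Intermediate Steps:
w = 3 (w = -2 + 5 = 3)
B(R) = 3*R²
N(P) = 2*P (N(P) = 1*(2*P) = 2*P)
l(p, W) = 12 - W (l(p, W) = 3*(-2)² - W = 3*4 - W = 12 - W)
223868*l(3, N(4)) = 223868*(12 - 2*4) = 223868*(12 - 1*8) = 223868*(12 - 8) = 223868*4 = 895472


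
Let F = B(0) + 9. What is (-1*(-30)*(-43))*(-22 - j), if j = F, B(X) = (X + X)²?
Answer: 39990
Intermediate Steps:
B(X) = 4*X² (B(X) = (2*X)² = 4*X²)
F = 9 (F = 4*0² + 9 = 4*0 + 9 = 0 + 9 = 9)
j = 9
(-1*(-30)*(-43))*(-22 - j) = (-1*(-30)*(-43))*(-22 - 1*9) = (30*(-43))*(-22 - 9) = -1290*(-31) = 39990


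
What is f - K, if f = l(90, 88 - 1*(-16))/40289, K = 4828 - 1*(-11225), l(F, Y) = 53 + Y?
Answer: -646759160/40289 ≈ -16053.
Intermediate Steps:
K = 16053 (K = 4828 + 11225 = 16053)
f = 157/40289 (f = (53 + (88 - 1*(-16)))/40289 = (53 + (88 + 16))*(1/40289) = (53 + 104)*(1/40289) = 157*(1/40289) = 157/40289 ≈ 0.0038968)
f - K = 157/40289 - 1*16053 = 157/40289 - 16053 = -646759160/40289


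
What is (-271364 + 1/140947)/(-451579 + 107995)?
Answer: 38247941707/48427134048 ≈ 0.78980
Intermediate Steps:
(-271364 + 1/140947)/(-451579 + 107995) = (-271364 + 1/140947)/(-343584) = -38247941707/140947*(-1/343584) = 38247941707/48427134048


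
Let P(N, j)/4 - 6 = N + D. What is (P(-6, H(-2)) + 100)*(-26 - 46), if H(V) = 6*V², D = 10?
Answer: -10080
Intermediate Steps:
P(N, j) = 64 + 4*N (P(N, j) = 24 + 4*(N + 10) = 24 + 4*(10 + N) = 24 + (40 + 4*N) = 64 + 4*N)
(P(-6, H(-2)) + 100)*(-26 - 46) = ((64 + 4*(-6)) + 100)*(-26 - 46) = ((64 - 24) + 100)*(-72) = (40 + 100)*(-72) = 140*(-72) = -10080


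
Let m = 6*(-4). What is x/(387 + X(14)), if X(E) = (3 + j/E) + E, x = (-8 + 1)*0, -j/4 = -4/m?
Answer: 0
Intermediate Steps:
m = -24
j = -⅔ (j = -(-16)/(-24) = -(-16)*(-1)/24 = -4*⅙ = -⅔ ≈ -0.66667)
x = 0 (x = -7*0 = 0)
X(E) = 3 + E - 2/(3*E) (X(E) = (3 - 2/(3*E)) + E = 3 + E - 2/(3*E))
x/(387 + X(14)) = 0/(387 + (3 + 14 - ⅔/14)) = 0/(387 + (3 + 14 - ⅔*1/14)) = 0/(387 + (3 + 14 - 1/21)) = 0/(387 + 356/21) = 0/(8483/21) = 0*(21/8483) = 0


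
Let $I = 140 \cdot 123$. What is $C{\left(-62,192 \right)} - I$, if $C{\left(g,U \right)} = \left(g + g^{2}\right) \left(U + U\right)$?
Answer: $1435068$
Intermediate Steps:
$C{\left(g,U \right)} = 2 U \left(g + g^{2}\right)$ ($C{\left(g,U \right)} = \left(g + g^{2}\right) 2 U = 2 U \left(g + g^{2}\right)$)
$I = 17220$
$C{\left(-62,192 \right)} - I = 2 \cdot 192 \left(-62\right) \left(1 - 62\right) - 17220 = 2 \cdot 192 \left(-62\right) \left(-61\right) - 17220 = 1452288 - 17220 = 1435068$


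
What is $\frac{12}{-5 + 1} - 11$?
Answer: $-14$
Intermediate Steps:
$\frac{12}{-5 + 1} - 11 = \frac{12}{-4} - 11 = 12 \left(- \frac{1}{4}\right) - 11 = -3 - 11 = -14$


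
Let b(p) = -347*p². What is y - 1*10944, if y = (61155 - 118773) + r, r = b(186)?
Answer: -12073374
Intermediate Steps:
r = -12004812 (r = -347*186² = -347*34596 = -12004812)
y = -12062430 (y = (61155 - 118773) - 12004812 = -57618 - 12004812 = -12062430)
y - 1*10944 = -12062430 - 1*10944 = -12062430 - 10944 = -12073374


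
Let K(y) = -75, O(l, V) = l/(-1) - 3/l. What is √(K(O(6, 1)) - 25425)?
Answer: 10*I*√255 ≈ 159.69*I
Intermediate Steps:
O(l, V) = -l - 3/l (O(l, V) = l*(-1) - 3/l = -l - 3/l)
√(K(O(6, 1)) - 25425) = √(-75 - 25425) = √(-25500) = 10*I*√255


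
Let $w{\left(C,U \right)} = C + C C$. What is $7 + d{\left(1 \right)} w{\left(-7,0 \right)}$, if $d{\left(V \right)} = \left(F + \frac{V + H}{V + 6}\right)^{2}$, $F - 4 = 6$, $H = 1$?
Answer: $\frac{31153}{7} \approx 4450.4$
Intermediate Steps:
$F = 10$ ($F = 4 + 6 = 10$)
$d{\left(V \right)} = \left(10 + \frac{1 + V}{6 + V}\right)^{2}$ ($d{\left(V \right)} = \left(10 + \frac{V + 1}{V + 6}\right)^{2} = \left(10 + \frac{1 + V}{6 + V}\right)^{2}$)
$w{\left(C,U \right)} = C + C^{2}$
$7 + d{\left(1 \right)} w{\left(-7,0 \right)} = 7 + \frac{\left(61 + 11 \cdot 1\right)^{2}}{\left(6 + 1\right)^{2}} \left(- 7 \left(1 - 7\right)\right) = 7 + \frac{\left(61 + 11\right)^{2}}{49} \left(\left(-7\right) \left(-6\right)\right) = 7 + \frac{72^{2}}{49} \cdot 42 = 7 + \frac{1}{49} \cdot 5184 \cdot 42 = 7 + \frac{5184}{49} \cdot 42 = 7 + \frac{31104}{7} = \frac{31153}{7}$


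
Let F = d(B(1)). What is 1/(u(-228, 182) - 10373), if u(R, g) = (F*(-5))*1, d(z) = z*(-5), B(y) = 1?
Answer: -1/10348 ≈ -9.6637e-5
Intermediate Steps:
d(z) = -5*z
F = -5 (F = -5*1 = -5)
u(R, g) = 25 (u(R, g) = -5*(-5)*1 = 25*1 = 25)
1/(u(-228, 182) - 10373) = 1/(25 - 10373) = 1/(-10348) = -1/10348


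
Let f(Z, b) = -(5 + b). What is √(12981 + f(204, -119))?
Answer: 3*√1455 ≈ 114.43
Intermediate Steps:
f(Z, b) = -5 - b
√(12981 + f(204, -119)) = √(12981 + (-5 - 1*(-119))) = √(12981 + (-5 + 119)) = √(12981 + 114) = √13095 = 3*√1455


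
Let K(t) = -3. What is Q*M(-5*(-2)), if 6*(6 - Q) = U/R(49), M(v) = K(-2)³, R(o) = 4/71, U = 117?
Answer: 73467/8 ≈ 9183.4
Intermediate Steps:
R(o) = 4/71 (R(o) = 4*(1/71) = 4/71)
M(v) = -27 (M(v) = (-3)³ = -27)
Q = -2721/8 (Q = 6 - 39/(2*4/71) = 6 - 39*71/(2*4) = 6 - ⅙*8307/4 = 6 - 2769/8 = -2721/8 ≈ -340.13)
Q*M(-5*(-2)) = -2721/8*(-27) = 73467/8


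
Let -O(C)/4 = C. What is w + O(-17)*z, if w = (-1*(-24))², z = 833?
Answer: 57220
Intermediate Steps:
O(C) = -4*C
w = 576 (w = 24² = 576)
w + O(-17)*z = 576 - 4*(-17)*833 = 576 + 68*833 = 576 + 56644 = 57220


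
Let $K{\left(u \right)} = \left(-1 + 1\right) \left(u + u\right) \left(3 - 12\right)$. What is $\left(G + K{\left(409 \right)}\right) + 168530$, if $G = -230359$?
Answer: $-61829$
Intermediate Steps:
$K{\left(u \right)} = 0$ ($K{\left(u \right)} = 0 \cdot 2 u \left(-9\right) = 0 \left(-9\right) = 0$)
$\left(G + K{\left(409 \right)}\right) + 168530 = \left(-230359 + 0\right) + 168530 = -230359 + 168530 = -61829$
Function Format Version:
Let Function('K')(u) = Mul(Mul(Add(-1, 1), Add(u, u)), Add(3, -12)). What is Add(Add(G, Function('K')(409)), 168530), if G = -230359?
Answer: -61829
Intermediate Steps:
Function('K')(u) = 0 (Function('K')(u) = Mul(Mul(0, Mul(2, u)), -9) = Mul(0, -9) = 0)
Add(Add(G, Function('K')(409)), 168530) = Add(Add(-230359, 0), 168530) = Add(-230359, 168530) = -61829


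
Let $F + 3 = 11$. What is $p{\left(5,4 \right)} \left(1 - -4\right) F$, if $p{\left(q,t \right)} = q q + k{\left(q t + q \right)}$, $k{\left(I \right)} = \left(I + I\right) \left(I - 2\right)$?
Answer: $47000$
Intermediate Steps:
$k{\left(I \right)} = 2 I \left(-2 + I\right)$
$p{\left(q,t \right)} = q^{2} + 2 \left(q + q t\right) \left(-2 + q + q t\right)$ ($p{\left(q,t \right)} = q q + 2 \left(q t + q\right) \left(-2 + \left(q t + q\right)\right) = q^{2} + 2 \left(q + q t\right) \left(-2 + \left(q + q t\right)\right) = q^{2} + 2 \left(q + q t\right) \left(-2 + q + q t\right)$)
$F = 8$ ($F = -3 + 11 = 8$)
$p{\left(5,4 \right)} \left(1 - -4\right) F = 5 \left(5 + 2 \left(1 + 4\right) \left(-2 + 5 \left(1 + 4\right)\right)\right) \left(1 - -4\right) 8 = 5 \left(5 + 2 \cdot 5 \left(-2 + 5 \cdot 5\right)\right) \left(1 + 4\right) 8 = 5 \left(5 + 2 \cdot 5 \left(-2 + 25\right)\right) 5 \cdot 8 = 5 \left(5 + 2 \cdot 5 \cdot 23\right) 5 \cdot 8 = 5 \left(5 + 230\right) 5 \cdot 8 = 5 \cdot 235 \cdot 5 \cdot 8 = 1175 \cdot 5 \cdot 8 = 5875 \cdot 8 = 47000$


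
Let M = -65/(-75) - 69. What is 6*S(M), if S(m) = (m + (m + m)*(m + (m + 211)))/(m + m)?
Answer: 2257/5 ≈ 451.40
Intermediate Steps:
M = -1022/15 (M = -65*(-1/75) - 69 = 13/15 - 69 = -1022/15 ≈ -68.133)
S(m) = (m + 2*m*(211 + 2*m))/(2*m) (S(m) = (m + (2*m)*(m + (211 + m)))/((2*m)) = (m + (2*m)*(211 + 2*m))*(1/(2*m)) = (m + 2*m*(211 + 2*m))*(1/(2*m)) = (m + 2*m*(211 + 2*m))/(2*m))
6*S(M) = 6*(423/2 + 2*(-1022/15)) = 6*(423/2 - 2044/15) = 6*(2257/30) = 2257/5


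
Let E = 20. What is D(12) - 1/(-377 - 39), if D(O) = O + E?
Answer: 13313/416 ≈ 32.002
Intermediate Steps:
D(O) = 20 + O (D(O) = O + 20 = 20 + O)
D(12) - 1/(-377 - 39) = (20 + 12) - 1/(-377 - 39) = 32 - 1/(-416) = 32 - 1*(-1/416) = 32 + 1/416 = 13313/416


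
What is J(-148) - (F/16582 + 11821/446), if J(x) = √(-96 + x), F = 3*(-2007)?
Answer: -48332614/1848893 + 2*I*√61 ≈ -26.141 + 15.62*I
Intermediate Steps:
F = -6021
J(-148) - (F/16582 + 11821/446) = √(-96 - 148) - (-6021/16582 + 11821/446) = √(-244) - (-6021*1/16582 + 11821*(1/446)) = 2*I*√61 - (-6021/16582 + 11821/446) = 2*I*√61 - 1*48332614/1848893 = 2*I*√61 - 48332614/1848893 = -48332614/1848893 + 2*I*√61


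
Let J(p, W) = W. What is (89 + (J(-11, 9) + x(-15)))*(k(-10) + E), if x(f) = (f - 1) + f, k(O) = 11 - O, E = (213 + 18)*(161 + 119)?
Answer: 4334967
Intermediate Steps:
E = 64680 (E = 231*280 = 64680)
x(f) = -1 + 2*f (x(f) = (-1 + f) + f = -1 + 2*f)
(89 + (J(-11, 9) + x(-15)))*(k(-10) + E) = (89 + (9 + (-1 + 2*(-15))))*((11 - 1*(-10)) + 64680) = (89 + (9 + (-1 - 30)))*((11 + 10) + 64680) = (89 + (9 - 31))*(21 + 64680) = (89 - 22)*64701 = 67*64701 = 4334967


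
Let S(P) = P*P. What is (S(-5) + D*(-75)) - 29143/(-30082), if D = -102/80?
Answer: 14631137/120328 ≈ 121.59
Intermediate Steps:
S(P) = P²
D = -51/40 (D = -102*1/80 = -51/40 ≈ -1.2750)
(S(-5) + D*(-75)) - 29143/(-30082) = ((-5)² - 51/40*(-75)) - 29143/(-30082) = (25 + 765/8) - 29143*(-1/30082) = 965/8 + 29143/30082 = 14631137/120328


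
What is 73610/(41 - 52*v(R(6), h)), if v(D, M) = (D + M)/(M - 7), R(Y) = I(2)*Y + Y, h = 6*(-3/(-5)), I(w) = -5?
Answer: -73610/271 ≈ -271.62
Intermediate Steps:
h = 18/5 (h = 6*(-3*(-⅕)) = 6*(⅗) = 18/5 ≈ 3.6000)
R(Y) = -4*Y (R(Y) = -5*Y + Y = -4*Y)
v(D, M) = (D + M)/(-7 + M)
73610/(41 - 52*v(R(6), h)) = 73610/(41 - 52*(-4*6 + 18/5)/(-7 + 18/5)) = 73610/(41 - 52*(-24 + 18/5)/(-17/5)) = 73610/(41 - (-260)*(-102)/(17*5)) = 73610/(41 - 52*6) = 73610/(41 - 312) = 73610/(-271) = 73610*(-1/271) = -73610/271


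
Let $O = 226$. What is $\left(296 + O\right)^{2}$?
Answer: $272484$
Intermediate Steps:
$\left(296 + O\right)^{2} = \left(296 + 226\right)^{2} = 522^{2} = 272484$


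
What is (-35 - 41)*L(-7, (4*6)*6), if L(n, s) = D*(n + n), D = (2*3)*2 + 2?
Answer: 14896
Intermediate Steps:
D = 14 (D = 6*2 + 2 = 12 + 2 = 14)
L(n, s) = 28*n (L(n, s) = 14*(n + n) = 14*(2*n) = 28*n)
(-35 - 41)*L(-7, (4*6)*6) = (-35 - 41)*(28*(-7)) = -76*(-196) = 14896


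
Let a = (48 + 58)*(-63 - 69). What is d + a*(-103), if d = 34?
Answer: 1441210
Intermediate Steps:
a = -13992 (a = 106*(-132) = -13992)
d + a*(-103) = 34 - 13992*(-103) = 34 + 1441176 = 1441210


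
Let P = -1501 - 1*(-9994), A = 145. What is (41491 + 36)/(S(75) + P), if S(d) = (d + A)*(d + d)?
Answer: 41527/41493 ≈ 1.0008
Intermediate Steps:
S(d) = 2*d*(145 + d) (S(d) = (d + 145)*(d + d) = (145 + d)*(2*d) = 2*d*(145 + d))
P = 8493 (P = -1501 + 9994 = 8493)
(41491 + 36)/(S(75) + P) = (41491 + 36)/(2*75*(145 + 75) + 8493) = 41527/(2*75*220 + 8493) = 41527/(33000 + 8493) = 41527/41493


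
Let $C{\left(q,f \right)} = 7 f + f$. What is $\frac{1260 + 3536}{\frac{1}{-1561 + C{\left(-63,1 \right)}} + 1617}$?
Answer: $\frac{1862047}{627800} \approx 2.966$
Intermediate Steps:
$C{\left(q,f \right)} = 8 f$
$\frac{1260 + 3536}{\frac{1}{-1561 + C{\left(-63,1 \right)}} + 1617} = \frac{1260 + 3536}{\frac{1}{-1561 + 8 \cdot 1} + 1617} = \frac{4796}{\frac{1}{-1561 + 8} + 1617} = \frac{4796}{\frac{1}{-1553} + 1617} = \frac{4796}{- \frac{1}{1553} + 1617} = \frac{4796}{\frac{2511200}{1553}} = 4796 \cdot \frac{1553}{2511200} = \frac{1862047}{627800}$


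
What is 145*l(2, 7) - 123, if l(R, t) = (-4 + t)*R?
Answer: 747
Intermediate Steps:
l(R, t) = R*(-4 + t)
145*l(2, 7) - 123 = 145*(2*(-4 + 7)) - 123 = 145*(2*3) - 123 = 145*6 - 123 = 870 - 123 = 747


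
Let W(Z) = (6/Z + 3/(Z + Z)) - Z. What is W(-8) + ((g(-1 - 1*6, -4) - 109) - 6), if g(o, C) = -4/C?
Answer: -1711/16 ≈ -106.94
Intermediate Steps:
W(Z) = -Z + 15/(2*Z) (W(Z) = (6/Z + 3/((2*Z))) - Z = (6/Z + 3*(1/(2*Z))) - Z = (6/Z + 3/(2*Z)) - Z = 15/(2*Z) - Z = -Z + 15/(2*Z))
W(-8) + ((g(-1 - 1*6, -4) - 109) - 6) = (-1*(-8) + (15/2)/(-8)) + ((-4/(-4) - 109) - 6) = (8 + (15/2)*(-⅛)) + ((-4*(-¼) - 109) - 6) = (8 - 15/16) + ((1 - 109) - 6) = 113/16 + (-108 - 6) = 113/16 - 114 = -1711/16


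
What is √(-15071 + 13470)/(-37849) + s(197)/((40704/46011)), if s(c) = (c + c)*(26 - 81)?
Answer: -166176395/6784 - I*√1601/37849 ≈ -24495.0 - 0.0010572*I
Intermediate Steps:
s(c) = -110*c (s(c) = (2*c)*(-55) = -110*c)
√(-15071 + 13470)/(-37849) + s(197)/((40704/46011)) = √(-15071 + 13470)/(-37849) + (-110*197)/((40704/46011)) = √(-1601)*(-1/37849) - 21670/(40704*(1/46011)) = (I*√1601)*(-1/37849) - 21670/13568/15337 = -I*√1601/37849 - 21670*15337/13568 = -I*√1601/37849 - 166176395/6784 = -166176395/6784 - I*√1601/37849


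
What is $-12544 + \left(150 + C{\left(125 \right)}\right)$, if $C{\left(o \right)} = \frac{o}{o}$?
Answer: $-12393$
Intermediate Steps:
$C{\left(o \right)} = 1$
$-12544 + \left(150 + C{\left(125 \right)}\right) = -12544 + \left(150 + 1\right) = -12544 + 151 = -12393$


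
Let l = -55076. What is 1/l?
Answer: -1/55076 ≈ -1.8157e-5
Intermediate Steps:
1/l = 1/(-55076) = -1/55076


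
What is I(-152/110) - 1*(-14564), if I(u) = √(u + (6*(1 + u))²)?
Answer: 14564 + 4*√731/55 ≈ 14566.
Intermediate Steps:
I(u) = √(u + (6 + 6*u)²)
I(-152/110) - 1*(-14564) = √(-152/110 + 36*(1 - 152/110)²) - 1*(-14564) = √(-152*1/110 + 36*(1 - 152*1/110)²) + 14564 = √(-76/55 + 36*(1 - 76/55)²) + 14564 = √(-76/55 + 36*(-21/55)²) + 14564 = √(-76/55 + 36*(441/3025)) + 14564 = √(-76/55 + 15876/3025) + 14564 = √(11696/3025) + 14564 = 4*√731/55 + 14564 = 14564 + 4*√731/55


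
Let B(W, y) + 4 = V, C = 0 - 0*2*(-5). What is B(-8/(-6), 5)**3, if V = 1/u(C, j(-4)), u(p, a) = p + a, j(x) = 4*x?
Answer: -274625/4096 ≈ -67.047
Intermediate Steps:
C = 0 (C = 0 - 0*(-5) = 0 - 1*0 = 0 + 0 = 0)
u(p, a) = a + p
V = -1/16 (V = 1/(4*(-4) + 0) = 1/(-16 + 0) = 1/(-16) = -1/16 ≈ -0.062500)
B(W, y) = -65/16 (B(W, y) = -4 - 1/16 = -65/16)
B(-8/(-6), 5)**3 = (-65/16)**3 = -274625/4096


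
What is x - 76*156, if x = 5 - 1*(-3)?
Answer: -11848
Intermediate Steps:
x = 8 (x = 5 + 3 = 8)
x - 76*156 = 8 - 76*156 = 8 - 11856 = -11848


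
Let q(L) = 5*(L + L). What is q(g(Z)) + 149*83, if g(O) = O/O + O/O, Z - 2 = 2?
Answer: 12387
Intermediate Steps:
Z = 4 (Z = 2 + 2 = 4)
g(O) = 2 (g(O) = 1 + 1 = 2)
q(L) = 10*L (q(L) = 5*(2*L) = 10*L)
q(g(Z)) + 149*83 = 10*2 + 149*83 = 20 + 12367 = 12387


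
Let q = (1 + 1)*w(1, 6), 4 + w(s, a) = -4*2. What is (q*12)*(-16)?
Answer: 4608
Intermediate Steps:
w(s, a) = -12 (w(s, a) = -4 - 4*2 = -4 - 8 = -12)
q = -24 (q = (1 + 1)*(-12) = 2*(-12) = -24)
(q*12)*(-16) = -24*12*(-16) = -288*(-16) = 4608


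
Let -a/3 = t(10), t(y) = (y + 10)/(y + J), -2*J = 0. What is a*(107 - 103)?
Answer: -24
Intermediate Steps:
J = 0 (J = -1/2*0 = 0)
t(y) = (10 + y)/y (t(y) = (y + 10)/(y + 0) = (10 + y)/y)
a = -6 (a = -3*(10 + 10)/10 = -3*20/10 = -3*2 = -6)
a*(107 - 103) = -6*(107 - 103) = -6*4 = -24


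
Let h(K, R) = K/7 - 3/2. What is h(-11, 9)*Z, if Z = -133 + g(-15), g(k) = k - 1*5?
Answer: 6579/14 ≈ 469.93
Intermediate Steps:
g(k) = -5 + k (g(k) = k - 5 = -5 + k)
h(K, R) = -3/2 + K/7 (h(K, R) = K*(⅐) - 3*½ = K/7 - 3/2 = -3/2 + K/7)
Z = -153 (Z = -133 + (-5 - 15) = -133 - 20 = -153)
h(-11, 9)*Z = (-3/2 + (⅐)*(-11))*(-153) = (-3/2 - 11/7)*(-153) = -43/14*(-153) = 6579/14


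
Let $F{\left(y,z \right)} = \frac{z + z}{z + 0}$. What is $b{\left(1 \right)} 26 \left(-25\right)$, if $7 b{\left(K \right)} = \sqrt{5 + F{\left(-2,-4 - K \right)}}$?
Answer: $- \frac{650 \sqrt{7}}{7} \approx -245.68$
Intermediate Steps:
$F{\left(y,z \right)} = 2$ ($F{\left(y,z \right)} = \frac{2 z}{z} = 2$)
$b{\left(K \right)} = \frac{\sqrt{7}}{7}$ ($b{\left(K \right)} = \frac{\sqrt{5 + 2}}{7} = \frac{\sqrt{7}}{7}$)
$b{\left(1 \right)} 26 \left(-25\right) = \frac{\sqrt{7}}{7} \cdot 26 \left(-25\right) = \frac{26 \sqrt{7}}{7} \left(-25\right) = - \frac{650 \sqrt{7}}{7}$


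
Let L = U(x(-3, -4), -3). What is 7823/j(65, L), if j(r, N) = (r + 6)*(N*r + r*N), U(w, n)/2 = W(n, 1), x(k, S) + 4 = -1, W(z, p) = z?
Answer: -7823/55380 ≈ -0.14126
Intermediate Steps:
x(k, S) = -5 (x(k, S) = -4 - 1 = -5)
U(w, n) = 2*n
L = -6 (L = 2*(-3) = -6)
j(r, N) = 2*N*r*(6 + r) (j(r, N) = (6 + r)*(N*r + N*r) = (6 + r)*(2*N*r) = 2*N*r*(6 + r))
7823/j(65, L) = 7823/((2*(-6)*65*(6 + 65))) = 7823/((2*(-6)*65*71)) = 7823/(-55380) = 7823*(-1/55380) = -7823/55380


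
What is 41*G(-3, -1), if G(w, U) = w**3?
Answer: -1107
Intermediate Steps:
41*G(-3, -1) = 41*(-3)**3 = 41*(-27) = -1107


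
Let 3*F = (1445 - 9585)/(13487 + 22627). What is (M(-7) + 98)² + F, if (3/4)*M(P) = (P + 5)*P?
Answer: 737323430/54171 ≈ 13611.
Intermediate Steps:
M(P) = 4*P*(5 + P)/3 (M(P) = 4*((P + 5)*P)/3 = 4*((5 + P)*P)/3 = 4*(P*(5 + P))/3 = 4*P*(5 + P)/3)
F = -4070/54171 (F = ((1445 - 9585)/(13487 + 22627))/3 = (-8140/36114)/3 = (-8140*1/36114)/3 = (⅓)*(-4070/18057) = -4070/54171 ≈ -0.075132)
(M(-7) + 98)² + F = ((4/3)*(-7)*(5 - 7) + 98)² - 4070/54171 = ((4/3)*(-7)*(-2) + 98)² - 4070/54171 = (56/3 + 98)² - 4070/54171 = (350/3)² - 4070/54171 = 122500/9 - 4070/54171 = 737323430/54171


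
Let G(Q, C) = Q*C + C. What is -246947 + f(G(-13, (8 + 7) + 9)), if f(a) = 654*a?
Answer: -435299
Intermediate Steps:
G(Q, C) = C + C*Q (G(Q, C) = C*Q + C = C + C*Q)
-246947 + f(G(-13, (8 + 7) + 9)) = -246947 + 654*(((8 + 7) + 9)*(1 - 13)) = -246947 + 654*((15 + 9)*(-12)) = -246947 + 654*(24*(-12)) = -246947 + 654*(-288) = -246947 - 188352 = -435299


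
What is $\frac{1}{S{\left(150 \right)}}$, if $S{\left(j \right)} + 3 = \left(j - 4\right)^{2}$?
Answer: $\frac{1}{21313} \approx 4.692 \cdot 10^{-5}$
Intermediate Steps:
$S{\left(j \right)} = -3 + \left(-4 + j\right)^{2}$ ($S{\left(j \right)} = -3 + \left(j - 4\right)^{2} = -3 + \left(-4 + j\right)^{2}$)
$\frac{1}{S{\left(150 \right)}} = \frac{1}{-3 + \left(-4 + 150\right)^{2}} = \frac{1}{-3 + 146^{2}} = \frac{1}{-3 + 21316} = \frac{1}{21313}$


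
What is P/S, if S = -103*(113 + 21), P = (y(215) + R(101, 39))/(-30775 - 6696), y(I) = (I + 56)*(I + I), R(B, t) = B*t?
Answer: 2273/9758014 ≈ 0.00023294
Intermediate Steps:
y(I) = 2*I*(56 + I) (y(I) = (56 + I)*(2*I) = 2*I*(56 + I))
P = -2273/707 (P = (2*215*(56 + 215) + 101*39)/(-30775 - 6696) = (2*215*271 + 3939)/(-37471) = (116530 + 3939)*(-1/37471) = 120469*(-1/37471) = -2273/707 ≈ -3.2150)
S = -13802 (S = -103*134 = -13802)
P/S = -2273/707/(-13802) = -2273/707*(-1/13802) = 2273/9758014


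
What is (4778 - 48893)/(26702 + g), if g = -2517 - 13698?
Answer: -44115/10487 ≈ -4.2066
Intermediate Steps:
g = -16215
(4778 - 48893)/(26702 + g) = (4778 - 48893)/(26702 - 16215) = -44115/10487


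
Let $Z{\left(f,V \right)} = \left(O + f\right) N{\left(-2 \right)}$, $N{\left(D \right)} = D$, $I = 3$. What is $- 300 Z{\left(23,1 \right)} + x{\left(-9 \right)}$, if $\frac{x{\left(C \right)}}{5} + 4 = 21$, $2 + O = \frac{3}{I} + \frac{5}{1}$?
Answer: $16285$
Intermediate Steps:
$O = 4$ ($O = -2 + \left(\frac{3}{3} + \frac{5}{1}\right) = -2 + \left(3 \cdot \frac{1}{3} + 5 \cdot 1\right) = -2 + \left(1 + 5\right) = -2 + 6 = 4$)
$x{\left(C \right)} = 85$ ($x{\left(C \right)} = -20 + 5 \cdot 21 = -20 + 105 = 85$)
$Z{\left(f,V \right)} = -8 - 2 f$ ($Z{\left(f,V \right)} = \left(4 + f\right) \left(-2\right) = -8 - 2 f$)
$- 300 Z{\left(23,1 \right)} + x{\left(-9 \right)} = - 300 \left(-8 - 46\right) + 85 = \left(-300\right) \left(-54\right) + 85 = 16200 + 85 = 16285$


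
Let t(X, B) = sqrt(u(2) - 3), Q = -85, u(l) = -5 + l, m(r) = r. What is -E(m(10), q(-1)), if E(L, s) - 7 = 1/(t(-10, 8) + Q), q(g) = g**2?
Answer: -50532/7231 + I*sqrt(6)/7231 ≈ -6.9882 + 0.00033875*I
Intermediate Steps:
t(X, B) = I*sqrt(6) (t(X, B) = sqrt((-5 + 2) - 3) = sqrt(-3 - 3) = sqrt(-6) = I*sqrt(6))
E(L, s) = 7 + 1/(-85 + I*sqrt(6)) (E(L, s) = 7 + 1/(I*sqrt(6) - 85) = 7 + 1/(-85 + I*sqrt(6)))
-E(m(10), q(-1)) = -(50532/7231 - I*sqrt(6)/7231) = -50532/7231 + I*sqrt(6)/7231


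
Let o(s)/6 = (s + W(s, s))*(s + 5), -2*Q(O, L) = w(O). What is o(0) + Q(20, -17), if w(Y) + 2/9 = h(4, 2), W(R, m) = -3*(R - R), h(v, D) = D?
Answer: -8/9 ≈ -0.88889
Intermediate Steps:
W(R, m) = 0 (W(R, m) = -3*0 = 0)
w(Y) = 16/9 (w(Y) = -2/9 + 2 = 16/9)
Q(O, L) = -8/9 (Q(O, L) = -½*16/9 = -8/9)
o(s) = 6*s*(5 + s) (o(s) = 6*((s + 0)*(s + 5)) = 6*(s*(5 + s)) = 6*s*(5 + s))
o(0) + Q(20, -17) = 6*0*(5 + 0) - 8/9 = 6*0*5 - 8/9 = 0 - 8/9 = -8/9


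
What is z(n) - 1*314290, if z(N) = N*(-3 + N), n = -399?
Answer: -153892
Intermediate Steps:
z(n) - 1*314290 = -399*(-3 - 399) - 1*314290 = -399*(-402) - 314290 = 160398 - 314290 = -153892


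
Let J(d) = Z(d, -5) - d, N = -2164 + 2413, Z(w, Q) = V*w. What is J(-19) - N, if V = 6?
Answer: -344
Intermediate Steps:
Z(w, Q) = 6*w
N = 249
J(d) = 5*d (J(d) = 6*d - d = 5*d)
J(-19) - N = 5*(-19) - 1*249 = -95 - 249 = -344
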